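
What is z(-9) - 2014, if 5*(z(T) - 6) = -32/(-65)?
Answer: -652568/325 ≈ -2007.9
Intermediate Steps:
z(T) = 1982/325 (z(T) = 6 + (-32/(-65))/5 = 6 + (-32*(-1/65))/5 = 6 + (1/5)*(32/65) = 6 + 32/325 = 1982/325)
z(-9) - 2014 = 1982/325 - 2014 = -652568/325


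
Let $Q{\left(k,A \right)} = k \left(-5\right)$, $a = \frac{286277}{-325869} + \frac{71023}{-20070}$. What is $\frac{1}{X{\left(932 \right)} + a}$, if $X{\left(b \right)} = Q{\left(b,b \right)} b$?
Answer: $- \frac{2180063610}{9468287495787659} \approx -2.3025 \cdot 10^{-7}$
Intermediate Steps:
$a = - \frac{9629924459}{2180063610}$ ($a = 286277 \left(- \frac{1}{325869}\right) + 71023 \left(- \frac{1}{20070}\right) = - \frac{286277}{325869} - \frac{71023}{20070} = - \frac{9629924459}{2180063610} \approx -4.4173$)
$Q{\left(k,A \right)} = - 5 k$
$X{\left(b \right)} = - 5 b^{2}$ ($X{\left(b \right)} = - 5 b b = - 5 b^{2}$)
$\frac{1}{X{\left(932 \right)} + a} = \frac{1}{- 5 \cdot 932^{2} - \frac{9629924459}{2180063610}} = \frac{1}{\left(-5\right) 868624 - \frac{9629924459}{2180063610}} = \frac{1}{-4343120 - \frac{9629924459}{2180063610}} = \frac{1}{- \frac{9468287495787659}{2180063610}} = - \frac{2180063610}{9468287495787659}$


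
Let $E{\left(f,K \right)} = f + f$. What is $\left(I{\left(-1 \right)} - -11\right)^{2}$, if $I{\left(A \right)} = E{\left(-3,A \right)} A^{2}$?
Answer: $25$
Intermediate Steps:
$E{\left(f,K \right)} = 2 f$
$I{\left(A \right)} = - 6 A^{2}$ ($I{\left(A \right)} = 2 \left(-3\right) A^{2} = - 6 A^{2}$)
$\left(I{\left(-1 \right)} - -11\right)^{2} = \left(- 6 \left(-1\right)^{2} - -11\right)^{2} = \left(\left(-6\right) 1 + \left(12 - 1\right)\right)^{2} = \left(-6 + 11\right)^{2} = 5^{2} = 25$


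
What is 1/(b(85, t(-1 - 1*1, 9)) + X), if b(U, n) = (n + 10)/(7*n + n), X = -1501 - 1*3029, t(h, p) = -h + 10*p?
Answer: -368/1666989 ≈ -0.00022076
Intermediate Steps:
X = -4530 (X = -1501 - 3029 = -4530)
b(U, n) = (10 + n)/(8*n) (b(U, n) = (10 + n)/((8*n)) = (10 + n)*(1/(8*n)) = (10 + n)/(8*n))
1/(b(85, t(-1 - 1*1, 9)) + X) = 1/((10 + (-(-1 - 1*1) + 10*9))/(8*(-(-1 - 1*1) + 10*9)) - 4530) = 1/((10 + (-(-1 - 1) + 90))/(8*(-(-1 - 1) + 90)) - 4530) = 1/((10 + (-1*(-2) + 90))/(8*(-1*(-2) + 90)) - 4530) = 1/((10 + (2 + 90))/(8*(2 + 90)) - 4530) = 1/((⅛)*(10 + 92)/92 - 4530) = 1/((⅛)*(1/92)*102 - 4530) = 1/(51/368 - 4530) = 1/(-1666989/368) = -368/1666989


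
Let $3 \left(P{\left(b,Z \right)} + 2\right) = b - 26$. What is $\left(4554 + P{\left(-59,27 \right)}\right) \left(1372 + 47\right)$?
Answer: $6419083$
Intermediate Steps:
$P{\left(b,Z \right)} = - \frac{32}{3} + \frac{b}{3}$ ($P{\left(b,Z \right)} = -2 + \frac{b - 26}{3} = -2 + \frac{-26 + b}{3} = -2 + \left(- \frac{26}{3} + \frac{b}{3}\right) = - \frac{32}{3} + \frac{b}{3}$)
$\left(4554 + P{\left(-59,27 \right)}\right) \left(1372 + 47\right) = \left(4554 + \left(- \frac{32}{3} + \frac{1}{3} \left(-59\right)\right)\right) \left(1372 + 47\right) = \left(4554 - \frac{91}{3}\right) 1419 = \frac{13571}{3} \cdot 1419 = 6419083$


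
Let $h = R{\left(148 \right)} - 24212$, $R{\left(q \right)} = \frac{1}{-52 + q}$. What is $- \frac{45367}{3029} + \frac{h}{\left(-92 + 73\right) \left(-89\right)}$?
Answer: $- \frac{14405156491}{491715744} \approx -29.296$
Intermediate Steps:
$h = - \frac{2324351}{96}$ ($h = \frac{1}{-52 + 148} - 24212 = \frac{1}{96} - 24212 = - \frac{2324351}{96} \approx -24212.0$)
$- \frac{45367}{3029} + \frac{h}{\left(-92 + 73\right) \left(-89\right)} = - \frac{45367}{3029} - \frac{2324351}{96 \left(-92 + 73\right) \left(-89\right)} = \left(-45367\right) \frac{1}{3029} - \frac{2324351}{96 \left(\left(-19\right) \left(-89\right)\right)} = - \frac{45367}{3029} - \frac{2324351}{96 \cdot 1691} = - \frac{45367}{3029} - \frac{2324351}{162336} = - \frac{14405156491}{491715744}$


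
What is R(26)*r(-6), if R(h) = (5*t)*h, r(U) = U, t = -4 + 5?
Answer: -780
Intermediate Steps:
t = 1
R(h) = 5*h (R(h) = (5*1)*h = 5*h)
R(26)*r(-6) = (5*26)*(-6) = 130*(-6) = -780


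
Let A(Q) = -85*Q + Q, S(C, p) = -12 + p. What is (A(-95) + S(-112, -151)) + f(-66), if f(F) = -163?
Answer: 7654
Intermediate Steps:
A(Q) = -84*Q
(A(-95) + S(-112, -151)) + f(-66) = (-84*(-95) + (-12 - 151)) - 163 = (7980 - 163) - 163 = 7817 - 163 = 7654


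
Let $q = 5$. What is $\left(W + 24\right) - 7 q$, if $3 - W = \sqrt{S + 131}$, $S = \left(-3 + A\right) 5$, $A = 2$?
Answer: $-8 - 3 \sqrt{14} \approx -19.225$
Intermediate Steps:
$S = -5$ ($S = \left(-3 + 2\right) 5 = \left(-1\right) 5 = -5$)
$W = 3 - 3 \sqrt{14}$ ($W = 3 - \sqrt{-5 + 131} = 3 - \sqrt{126} = 3 - 3 \sqrt{14} \approx -8.225$)
$\left(W + 24\right) - 7 q = \left(\left(3 - 3 \sqrt{14}\right) + 24\right) - 35 = \left(27 - 3 \sqrt{14}\right) - 35 = -8 - 3 \sqrt{14}$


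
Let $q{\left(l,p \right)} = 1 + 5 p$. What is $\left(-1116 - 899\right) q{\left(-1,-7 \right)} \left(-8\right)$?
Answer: $-548080$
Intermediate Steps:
$\left(-1116 - 899\right) q{\left(-1,-7 \right)} \left(-8\right) = \left(-1116 - 899\right) \left(1 + 5 \left(-7\right)\right) \left(-8\right) = - 2015 \left(1 - 35\right) \left(-8\right) = - 2015 \left(\left(-34\right) \left(-8\right)\right) = \left(-2015\right) 272 = -548080$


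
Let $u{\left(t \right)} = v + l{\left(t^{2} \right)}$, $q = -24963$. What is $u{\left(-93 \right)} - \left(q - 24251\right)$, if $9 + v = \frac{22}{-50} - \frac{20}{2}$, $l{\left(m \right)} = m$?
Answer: $\frac{1446089}{25} \approx 57844.0$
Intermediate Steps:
$v = - \frac{486}{25}$ ($v = -9 + \left(\frac{22}{-50} - \frac{20}{2}\right) = -9 + \left(22 \left(- \frac{1}{50}\right) - 10\right) = -9 - \frac{261}{25} = - \frac{486}{25} \approx -19.44$)
$u{\left(t \right)} = - \frac{486}{25} + t^{2}$
$u{\left(-93 \right)} - \left(q - 24251\right) = \left(- \frac{486}{25} + \left(-93\right)^{2}\right) - \left(-24963 - 24251\right) = \left(- \frac{486}{25} + 8649\right) - -49214 = \frac{215739}{25} + 49214 = \frac{1446089}{25}$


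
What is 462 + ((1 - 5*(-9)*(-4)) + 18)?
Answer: 301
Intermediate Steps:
462 + ((1 - 5*(-9)*(-4)) + 18) = 462 + ((1 + 45*(-4)) + 18) = 462 + ((1 - 180) + 18) = 462 + (-179 + 18) = 462 - 161 = 301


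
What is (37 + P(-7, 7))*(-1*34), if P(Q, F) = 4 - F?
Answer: -1156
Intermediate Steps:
(37 + P(-7, 7))*(-1*34) = (37 + (4 - 1*7))*(-1*34) = (37 + (4 - 7))*(-34) = (37 - 3)*(-34) = 34*(-34) = -1156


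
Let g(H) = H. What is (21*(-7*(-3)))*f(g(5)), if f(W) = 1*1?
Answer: 441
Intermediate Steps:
f(W) = 1
(21*(-7*(-3)))*f(g(5)) = (21*(-7*(-3)))*1 = (21*21)*1 = 441*1 = 441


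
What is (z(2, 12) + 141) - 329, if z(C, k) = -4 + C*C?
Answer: -188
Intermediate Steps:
z(C, k) = -4 + C²
(z(2, 12) + 141) - 329 = ((-4 + 2²) + 141) - 329 = ((-4 + 4) + 141) - 329 = (0 + 141) - 329 = 141 - 329 = -188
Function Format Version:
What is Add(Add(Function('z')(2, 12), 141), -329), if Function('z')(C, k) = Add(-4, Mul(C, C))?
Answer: -188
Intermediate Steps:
Function('z')(C, k) = Add(-4, Pow(C, 2))
Add(Add(Function('z')(2, 12), 141), -329) = Add(Add(Add(-4, Pow(2, 2)), 141), -329) = Add(Add(Add(-4, 4), 141), -329) = Add(Add(0, 141), -329) = Add(141, -329) = -188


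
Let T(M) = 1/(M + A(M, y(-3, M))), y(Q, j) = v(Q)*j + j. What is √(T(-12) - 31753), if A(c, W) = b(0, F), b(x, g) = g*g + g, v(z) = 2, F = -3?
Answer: I*√1143114/6 ≈ 178.19*I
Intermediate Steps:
y(Q, j) = 3*j (y(Q, j) = 2*j + j = 3*j)
b(x, g) = g + g² (b(x, g) = g² + g = g + g²)
A(c, W) = 6 (A(c, W) = -3*(1 - 3) = -3*(-2) = 6)
T(M) = 1/(6 + M) (T(M) = 1/(M + 6) = 1/(6 + M))
√(T(-12) - 31753) = √(1/(6 - 12) - 31753) = √(1/(-6) - 31753) = √(-⅙ - 31753) = √(-190519/6) = I*√1143114/6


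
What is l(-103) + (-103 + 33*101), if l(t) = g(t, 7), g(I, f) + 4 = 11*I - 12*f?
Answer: 2009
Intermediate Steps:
g(I, f) = -4 - 12*f + 11*I (g(I, f) = -4 + (11*I - 12*f) = -4 + (-12*f + 11*I) = -4 - 12*f + 11*I)
l(t) = -88 + 11*t (l(t) = -4 - 12*7 + 11*t = -4 - 84 + 11*t = -88 + 11*t)
l(-103) + (-103 + 33*101) = (-88 + 11*(-103)) + (-103 + 33*101) = (-88 - 1133) + (-103 + 3333) = -1221 + 3230 = 2009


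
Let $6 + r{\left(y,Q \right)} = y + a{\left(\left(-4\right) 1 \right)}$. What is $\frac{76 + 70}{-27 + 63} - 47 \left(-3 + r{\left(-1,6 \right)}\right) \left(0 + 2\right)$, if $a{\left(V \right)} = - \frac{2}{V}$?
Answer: $\frac{16147}{18} \approx 897.06$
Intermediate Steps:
$r{\left(y,Q \right)} = - \frac{11}{2} + y$ ($r{\left(y,Q \right)} = -6 + \left(y - \frac{2}{\left(-4\right) 1}\right) = -6 + \left(y - \frac{2}{-4}\right) = -6 + \left(y - - \frac{1}{2}\right) = -6 + \left(y + \frac{1}{2}\right) = -6 + \left(\frac{1}{2} + y\right) = - \frac{11}{2} + y$)
$\frac{76 + 70}{-27 + 63} - 47 \left(-3 + r{\left(-1,6 \right)}\right) \left(0 + 2\right) = \frac{76 + 70}{-27 + 63} - 47 \left(-3 - \frac{13}{2}\right) \left(0 + 2\right) = \frac{146}{36} - 47 \left(-3 - \frac{13}{2}\right) 2 = 146 \cdot \frac{1}{36} - 47 \left(\left(- \frac{19}{2}\right) 2\right) = \frac{73}{18} - -893 = \frac{73}{18} + 893 = \frac{16147}{18}$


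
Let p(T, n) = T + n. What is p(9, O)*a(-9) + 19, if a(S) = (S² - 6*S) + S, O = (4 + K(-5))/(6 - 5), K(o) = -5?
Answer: 1027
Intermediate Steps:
O = -1 (O = (4 - 5)/(6 - 5) = -1/1 = -1*1 = -1)
a(S) = S² - 5*S
p(9, O)*a(-9) + 19 = (9 - 1)*(-9*(-5 - 9)) + 19 = 8*(-9*(-14)) + 19 = 8*126 + 19 = 1008 + 19 = 1027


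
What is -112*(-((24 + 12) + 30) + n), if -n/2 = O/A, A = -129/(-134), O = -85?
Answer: -1597792/129 ≈ -12386.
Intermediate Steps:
A = 129/134 (A = -129*(-1/134) = 129/134 ≈ 0.96269)
n = 22780/129 (n = -(-170)/129/134 = -(-170)*134/129 = -2*(-11390/129) = 22780/129 ≈ 176.59)
-112*(-((24 + 12) + 30) + n) = -112*(-((24 + 12) + 30) + 22780/129) = -112*(-(36 + 30) + 22780/129) = -112*(-1*66 + 22780/129) = -112*(-66 + 22780/129) = -112*14266/129 = -1597792/129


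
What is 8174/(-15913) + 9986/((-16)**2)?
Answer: 78407337/2036864 ≈ 38.494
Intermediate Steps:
8174/(-15913) + 9986/((-16)**2) = 8174*(-1/15913) + 9986/256 = -8174/15913 + 9986*(1/256) = -8174/15913 + 4993/128 = 78407337/2036864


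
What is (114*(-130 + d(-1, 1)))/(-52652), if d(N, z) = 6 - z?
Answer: 7125/26326 ≈ 0.27065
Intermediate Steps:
(114*(-130 + d(-1, 1)))/(-52652) = (114*(-130 + (6 - 1*1)))/(-52652) = (114*(-130 + (6 - 1)))*(-1/52652) = (114*(-130 + 5))*(-1/52652) = (114*(-125))*(-1/52652) = -14250*(-1/52652) = 7125/26326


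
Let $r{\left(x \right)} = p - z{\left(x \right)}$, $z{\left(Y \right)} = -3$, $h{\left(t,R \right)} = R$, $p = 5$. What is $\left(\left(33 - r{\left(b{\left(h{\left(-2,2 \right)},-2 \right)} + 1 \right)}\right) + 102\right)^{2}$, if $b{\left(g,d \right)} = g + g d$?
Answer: $16129$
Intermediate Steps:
$b{\left(g,d \right)} = g + d g$
$r{\left(x \right)} = 8$ ($r{\left(x \right)} = 5 - -3 = 5 + 3 = 8$)
$\left(\left(33 - r{\left(b{\left(h{\left(-2,2 \right)},-2 \right)} + 1 \right)}\right) + 102\right)^{2} = \left(\left(33 - 8\right) + 102\right)^{2} = \left(25 + 102\right)^{2} = 127^{2} = 16129$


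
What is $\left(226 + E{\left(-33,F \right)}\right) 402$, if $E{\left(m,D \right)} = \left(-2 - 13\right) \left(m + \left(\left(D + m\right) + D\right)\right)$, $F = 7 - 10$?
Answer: $525012$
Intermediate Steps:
$F = -3$
$E{\left(m,D \right)} = - 30 D - 30 m$ ($E{\left(m,D \right)} = - 15 \left(m + \left(m + 2 D\right)\right) = - 15 \left(2 D + 2 m\right) = - 30 D - 30 m$)
$\left(226 + E{\left(-33,F \right)}\right) 402 = \left(226 - -1080\right) 402 = \left(226 + \left(90 + 990\right)\right) 402 = \left(226 + 1080\right) 402 = 1306 \cdot 402 = 525012$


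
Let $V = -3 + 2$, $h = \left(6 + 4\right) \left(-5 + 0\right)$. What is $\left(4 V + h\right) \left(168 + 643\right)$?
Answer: $-43794$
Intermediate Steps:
$h = -50$ ($h = 10 \left(-5\right) = -50$)
$V = -1$
$\left(4 V + h\right) \left(168 + 643\right) = \left(4 \left(-1\right) - 50\right) \left(168 + 643\right) = \left(-4 - 50\right) 811 = \left(-54\right) 811 = -43794$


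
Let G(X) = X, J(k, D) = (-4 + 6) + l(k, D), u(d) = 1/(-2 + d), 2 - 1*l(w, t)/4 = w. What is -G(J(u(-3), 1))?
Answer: -54/5 ≈ -10.800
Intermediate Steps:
l(w, t) = 8 - 4*w
J(k, D) = 10 - 4*k (J(k, D) = (-4 + 6) + (8 - 4*k) = 2 + (8 - 4*k) = 10 - 4*k)
-G(J(u(-3), 1)) = -(10 - 4/(-2 - 3)) = -(10 - 4/(-5)) = -(10 - 4*(-⅕)) = -(10 + ⅘) = -1*54/5 = -54/5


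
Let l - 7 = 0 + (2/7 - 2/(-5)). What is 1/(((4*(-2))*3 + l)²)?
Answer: 1225/326041 ≈ 0.0037572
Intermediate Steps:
l = 269/35 (l = 7 + (0 + (2/7 - 2/(-5))) = 7 + (0 + (2*(⅐) - 2*(-⅕))) = 7 + (0 + (2/7 + ⅖)) = 7 + (0 + 24/35) = 7 + 24/35 = 269/35 ≈ 7.6857)
1/(((4*(-2))*3 + l)²) = 1/(((4*(-2))*3 + 269/35)²) = 1/((-8*3 + 269/35)²) = 1/((-24 + 269/35)²) = 1/((-571/35)²) = 1/(326041/1225) = 1225/326041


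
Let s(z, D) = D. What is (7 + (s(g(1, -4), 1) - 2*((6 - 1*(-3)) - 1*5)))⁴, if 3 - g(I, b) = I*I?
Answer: 0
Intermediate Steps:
g(I, b) = 3 - I² (g(I, b) = 3 - I*I = 3 - I²)
(7 + (s(g(1, -4), 1) - 2*((6 - 1*(-3)) - 1*5)))⁴ = (7 + (1 - 2*((6 - 1*(-3)) - 1*5)))⁴ = (7 + (1 - 2*((6 + 3) - 5)))⁴ = (7 + (1 - 2*(9 - 5)))⁴ = (7 + (1 - 2*4))⁴ = (7 + (1 - 8))⁴ = (7 - 7)⁴ = 0⁴ = 0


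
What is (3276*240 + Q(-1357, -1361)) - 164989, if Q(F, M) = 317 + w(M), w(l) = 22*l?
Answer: 591626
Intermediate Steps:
Q(F, M) = 317 + 22*M
(3276*240 + Q(-1357, -1361)) - 164989 = (3276*240 + (317 + 22*(-1361))) - 164989 = (786240 + (317 - 29942)) - 164989 = (786240 - 29625) - 164989 = 756615 - 164989 = 591626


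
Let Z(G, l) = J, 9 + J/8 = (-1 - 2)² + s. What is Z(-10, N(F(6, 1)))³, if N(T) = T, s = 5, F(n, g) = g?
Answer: 64000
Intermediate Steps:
J = 40 (J = -72 + 8*((-1 - 2)² + 5) = -72 + 8*((-3)² + 5) = -72 + 8*(9 + 5) = -72 + 8*14 = -72 + 112 = 40)
Z(G, l) = 40
Z(-10, N(F(6, 1)))³ = 40³ = 64000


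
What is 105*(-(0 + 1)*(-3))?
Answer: 315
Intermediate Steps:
105*(-(0 + 1)*(-3)) = 105*(-(-3)) = 105*(-1*(-3)) = 105*3 = 315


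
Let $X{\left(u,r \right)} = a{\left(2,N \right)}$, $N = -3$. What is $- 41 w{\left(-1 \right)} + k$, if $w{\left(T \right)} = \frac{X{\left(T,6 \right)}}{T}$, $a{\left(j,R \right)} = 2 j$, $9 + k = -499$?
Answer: $-344$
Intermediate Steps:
$k = -508$ ($k = -9 - 499 = -508$)
$X{\left(u,r \right)} = 4$ ($X{\left(u,r \right)} = 2 \cdot 2 = 4$)
$w{\left(T \right)} = \frac{4}{T}$
$- 41 w{\left(-1 \right)} + k = - 41 \frac{4}{-1} - 508 = - 41 \cdot 4 \left(-1\right) - 508 = \left(-41\right) \left(-4\right) - 508 = 164 - 508 = -344$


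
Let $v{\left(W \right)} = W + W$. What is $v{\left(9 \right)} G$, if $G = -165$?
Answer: $-2970$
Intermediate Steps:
$v{\left(W \right)} = 2 W$
$v{\left(9 \right)} G = 2 \cdot 9 \left(-165\right) = 18 \left(-165\right) = -2970$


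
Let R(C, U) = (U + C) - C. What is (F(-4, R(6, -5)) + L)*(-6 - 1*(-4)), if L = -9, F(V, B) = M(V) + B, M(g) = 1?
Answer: 26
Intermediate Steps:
R(C, U) = U (R(C, U) = (C + U) - C = U)
F(V, B) = 1 + B
(F(-4, R(6, -5)) + L)*(-6 - 1*(-4)) = ((1 - 5) - 9)*(-6 - 1*(-4)) = (-4 - 9)*(-6 + 4) = -13*(-2) = 26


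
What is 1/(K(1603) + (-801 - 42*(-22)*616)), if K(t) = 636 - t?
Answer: 1/567416 ≈ 1.7624e-6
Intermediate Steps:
1/(K(1603) + (-801 - 42*(-22)*616)) = 1/((636 - 1*1603) + (-801 - 42*(-22)*616)) = 1/((636 - 1603) + (-801 + 924*616)) = 1/(-967 + (-801 + 569184)) = 1/(-967 + 568383) = 1/567416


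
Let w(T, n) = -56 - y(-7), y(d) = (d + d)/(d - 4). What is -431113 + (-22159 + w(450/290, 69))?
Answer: -4986622/11 ≈ -4.5333e+5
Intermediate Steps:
y(d) = 2*d/(-4 + d) (y(d) = (2*d)/(-4 + d) = 2*d/(-4 + d))
w(T, n) = -630/11 (w(T, n) = -56 - 2*(-7)/(-4 - 7) = -56 - 2*(-7)/(-11) = -56 - 2*(-7)*(-1)/11 = -56 - 1*14/11 = -56 - 14/11 = -630/11)
-431113 + (-22159 + w(450/290, 69)) = -431113 + (-22159 - 630/11) = -431113 - 244379/11 = -4986622/11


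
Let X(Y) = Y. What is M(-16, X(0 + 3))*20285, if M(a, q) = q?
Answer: 60855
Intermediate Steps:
M(-16, X(0 + 3))*20285 = (0 + 3)*20285 = 3*20285 = 60855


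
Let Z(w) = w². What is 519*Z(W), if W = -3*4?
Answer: 74736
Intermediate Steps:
W = -12
519*Z(W) = 519*(-12)² = 519*144 = 74736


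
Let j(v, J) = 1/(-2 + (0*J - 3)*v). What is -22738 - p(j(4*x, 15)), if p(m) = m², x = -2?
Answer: -11005193/484 ≈ -22738.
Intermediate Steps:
j(v, J) = 1/(-2 - 3*v) (j(v, J) = 1/(-2 + (0 - 3)*v) = 1/(-2 - 3*v))
-22738 - p(j(4*x, 15)) = -22738 - (-1/(2 + 3*(4*(-2))))² = -22738 - (-1/(2 + 3*(-8)))² = -22738 - (-1/(2 - 24))² = -22738 - (-1/(-22))² = -22738 - (-1*(-1/22))² = -22738 - (1/22)² = -22738 - 1*1/484 = -22738 - 1/484 = -11005193/484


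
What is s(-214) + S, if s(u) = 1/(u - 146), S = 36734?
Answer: 13224239/360 ≈ 36734.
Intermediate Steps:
s(u) = 1/(-146 + u)
s(-214) + S = 1/(-146 - 214) + 36734 = 1/(-360) + 36734 = -1/360 + 36734 = 13224239/360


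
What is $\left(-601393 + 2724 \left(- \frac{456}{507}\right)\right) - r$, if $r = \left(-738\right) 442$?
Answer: $- \frac{46922341}{169} \approx -2.7765 \cdot 10^{5}$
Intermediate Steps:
$r = -326196$
$\left(-601393 + 2724 \left(- \frac{456}{507}\right)\right) - r = \left(-601393 + 2724 \left(- \frac{456}{507}\right)\right) - -326196 = \left(-601393 + 2724 \left(\left(-456\right) \frac{1}{507}\right)\right) + 326196 = \left(-601393 + 2724 \left(- \frac{152}{169}\right)\right) + 326196 = \left(-601393 - \frac{414048}{169}\right) + 326196 = - \frac{102049465}{169} + 326196 = - \frac{46922341}{169}$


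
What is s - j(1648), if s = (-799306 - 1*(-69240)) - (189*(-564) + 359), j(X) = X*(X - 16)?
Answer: -3313365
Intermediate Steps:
j(X) = X*(-16 + X)
s = -623829 (s = (-799306 + 69240) - (-106596 + 359) = -730066 - 1*(-106237) = -730066 + 106237 = -623829)
s - j(1648) = -623829 - 1648*(-16 + 1648) = -623829 - 1648*1632 = -623829 - 1*2689536 = -623829 - 2689536 = -3313365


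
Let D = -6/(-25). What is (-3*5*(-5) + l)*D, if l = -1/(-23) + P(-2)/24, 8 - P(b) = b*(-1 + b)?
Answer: 4147/230 ≈ 18.030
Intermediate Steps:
D = 6/25 (D = -6*(-1/25) = 6/25 ≈ 0.24000)
P(b) = 8 - b*(-1 + b)
l = 35/276 (l = -1/(-23) + (8 - 2 - 1*(-2)²)/24 = -1*(-1/23) + (8 - 2 - 1*4)*(1/24) = 1/23 + (8 - 2 - 4)*(1/24) = 1/23 + 2*(1/24) = 1/23 + 1/12 = 35/276 ≈ 0.12681)
(-3*5*(-5) + l)*D = (-3*5*(-5) + 35/276)*(6/25) = (-15*(-5) + 35/276)*(6/25) = (75 + 35/276)*(6/25) = (20735/276)*(6/25) = 4147/230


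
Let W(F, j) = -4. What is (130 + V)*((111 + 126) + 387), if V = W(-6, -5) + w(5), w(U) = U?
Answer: 81744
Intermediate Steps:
V = 1 (V = -4 + 5 = 1)
(130 + V)*((111 + 126) + 387) = (130 + 1)*((111 + 126) + 387) = 131*(237 + 387) = 131*624 = 81744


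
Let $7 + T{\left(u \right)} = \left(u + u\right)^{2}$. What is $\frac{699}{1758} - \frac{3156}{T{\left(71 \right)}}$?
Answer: $\frac{949055}{3937334} \approx 0.24104$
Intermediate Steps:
$T{\left(u \right)} = -7 + 4 u^{2}$ ($T{\left(u \right)} = -7 + \left(u + u\right)^{2} = -7 + \left(2 u\right)^{2} = -7 + 4 u^{2}$)
$\frac{699}{1758} - \frac{3156}{T{\left(71 \right)}} = \frac{699}{1758} - \frac{3156}{-7 + 4 \cdot 71^{2}} = 699 \cdot \frac{1}{1758} - \frac{3156}{-7 + 4 \cdot 5041} = \frac{233}{586} - \frac{3156}{-7 + 20164} = \frac{233}{586} - \frac{3156}{20157} = \frac{233}{586} - \frac{1052}{6719} = \frac{949055}{3937334}$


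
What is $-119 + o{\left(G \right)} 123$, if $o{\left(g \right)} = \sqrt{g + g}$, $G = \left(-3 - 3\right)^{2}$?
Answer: $-119 + 738 \sqrt{2} \approx 924.69$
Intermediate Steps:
$G = 36$ ($G = \left(-6\right)^{2} = 36$)
$o{\left(g \right)} = \sqrt{2} \sqrt{g}$ ($o{\left(g \right)} = \sqrt{2 g} = \sqrt{2} \sqrt{g}$)
$-119 + o{\left(G \right)} 123 = -119 + \sqrt{2} \sqrt{36} \cdot 123 = -119 + \sqrt{2} \cdot 6 \cdot 123 = -119 + 6 \sqrt{2} \cdot 123 = -119 + 738 \sqrt{2}$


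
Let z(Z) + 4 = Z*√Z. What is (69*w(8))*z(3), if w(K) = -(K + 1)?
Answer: 2484 - 1863*√3 ≈ -742.81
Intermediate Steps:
z(Z) = -4 + Z^(3/2) (z(Z) = -4 + Z*√Z = -4 + Z^(3/2))
w(K) = -1 - K (w(K) = -(1 + K) = -1 - K)
(69*w(8))*z(3) = (69*(-1 - 1*8))*(-4 + 3^(3/2)) = (69*(-1 - 8))*(-4 + 3*√3) = (69*(-9))*(-4 + 3*√3) = -621*(-4 + 3*√3) = 2484 - 1863*√3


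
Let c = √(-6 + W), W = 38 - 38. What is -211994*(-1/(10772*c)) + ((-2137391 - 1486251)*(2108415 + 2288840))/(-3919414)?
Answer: 7967038951355/1959707 - 105997*I*√6/32316 ≈ 4.0654e+6 - 8.0344*I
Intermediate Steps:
W = 0
c = I*√6 (c = √(-6 + 0) = √(-6) = I*√6 ≈ 2.4495*I)
-211994*(-1/(10772*c)) + ((-2137391 - 1486251)*(2108415 + 2288840))/(-3919414) = -211994*I*√6/64632 + ((-2137391 - 1486251)*(2108415 + 2288840))/(-3919414) = -211994*I*√6/64632 - 3623642*4397255*(-1/3919414) = -105997*I*√6/32316 - 15934077902710*(-1/3919414) = -105997*I*√6/32316 + 7967038951355/1959707 = 7967038951355/1959707 - 105997*I*√6/32316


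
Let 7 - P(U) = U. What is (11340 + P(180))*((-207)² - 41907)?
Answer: 10519314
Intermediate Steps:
P(U) = 7 - U
(11340 + P(180))*((-207)² - 41907) = (11340 + (7 - 1*180))*((-207)² - 41907) = (11340 + (7 - 180))*(42849 - 41907) = (11340 - 173)*942 = 11167*942 = 10519314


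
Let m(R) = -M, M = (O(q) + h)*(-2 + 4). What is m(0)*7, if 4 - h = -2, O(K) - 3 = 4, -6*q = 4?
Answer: -182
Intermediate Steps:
q = -⅔ (q = -⅙*4 = -⅔ ≈ -0.66667)
O(K) = 7 (O(K) = 3 + 4 = 7)
h = 6 (h = 4 - 1*(-2) = 4 + 2 = 6)
M = 26 (M = (7 + 6)*(-2 + 4) = 13*2 = 26)
m(R) = -26 (m(R) = -1*26 = -26)
m(0)*7 = -26*7 = -182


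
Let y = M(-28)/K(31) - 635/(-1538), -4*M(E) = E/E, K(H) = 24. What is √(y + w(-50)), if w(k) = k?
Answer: I*√16894110246/18456 ≈ 7.0425*I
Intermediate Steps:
M(E) = -¼ (M(E) = -E/(4*E) = -¼*1 = -¼)
y = 29711/73824 (y = -¼/24 - 635/(-1538) = -¼*1/24 - 635*(-1/1538) = -1/96 + 635/1538 = 29711/73824 ≈ 0.40246)
√(y + w(-50)) = √(29711/73824 - 50) = √(-3661489/73824) = I*√16894110246/18456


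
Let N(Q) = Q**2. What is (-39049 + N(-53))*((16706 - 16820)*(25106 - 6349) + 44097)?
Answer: 75893844240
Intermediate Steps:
(-39049 + N(-53))*((16706 - 16820)*(25106 - 6349) + 44097) = (-39049 + (-53)**2)*((16706 - 16820)*(25106 - 6349) + 44097) = (-39049 + 2809)*(-114*18757 + 44097) = -36240*(-2138298 + 44097) = -36240*(-2094201) = 75893844240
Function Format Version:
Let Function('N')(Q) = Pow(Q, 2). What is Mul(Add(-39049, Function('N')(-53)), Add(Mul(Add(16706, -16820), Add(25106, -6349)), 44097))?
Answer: 75893844240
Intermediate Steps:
Mul(Add(-39049, Function('N')(-53)), Add(Mul(Add(16706, -16820), Add(25106, -6349)), 44097)) = Mul(Add(-39049, Pow(-53, 2)), Add(Mul(Add(16706, -16820), Add(25106, -6349)), 44097)) = Mul(Add(-39049, 2809), Add(Mul(-114, 18757), 44097)) = Mul(-36240, Add(-2138298, 44097)) = Mul(-36240, -2094201) = 75893844240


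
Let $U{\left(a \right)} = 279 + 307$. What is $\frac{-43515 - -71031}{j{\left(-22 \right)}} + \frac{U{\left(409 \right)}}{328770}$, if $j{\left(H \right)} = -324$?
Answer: $- \frac{41880766}{493155} \approx -84.924$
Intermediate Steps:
$U{\left(a \right)} = 586$
$\frac{-43515 - -71031}{j{\left(-22 \right)}} + \frac{U{\left(409 \right)}}{328770} = \frac{-43515 - -71031}{-324} + \frac{586}{328770} = \left(-43515 + 71031\right) \left(- \frac{1}{324}\right) + 586 \cdot \frac{1}{328770} = 27516 \left(- \frac{1}{324}\right) + \frac{293}{164385} = - \frac{2293}{27} + \frac{293}{164385} = - \frac{41880766}{493155}$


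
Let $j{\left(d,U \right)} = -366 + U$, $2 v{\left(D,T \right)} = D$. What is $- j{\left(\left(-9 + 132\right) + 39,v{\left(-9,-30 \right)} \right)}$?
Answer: $\frac{741}{2} \approx 370.5$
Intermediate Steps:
$v{\left(D,T \right)} = \frac{D}{2}$
$- j{\left(\left(-9 + 132\right) + 39,v{\left(-9,-30 \right)} \right)} = - (-366 + \frac{1}{2} \left(-9\right)) = - (-366 - \frac{9}{2}) = \left(-1\right) \left(- \frac{741}{2}\right) = \frac{741}{2}$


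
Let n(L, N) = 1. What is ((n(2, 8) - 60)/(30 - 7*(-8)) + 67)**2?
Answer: 32524209/7396 ≈ 4397.5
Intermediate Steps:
((n(2, 8) - 60)/(30 - 7*(-8)) + 67)**2 = ((1 - 60)/(30 - 7*(-8)) + 67)**2 = (-59/(30 + 56) + 67)**2 = (-59/86 + 67)**2 = (5703/86)**2 = 32524209/7396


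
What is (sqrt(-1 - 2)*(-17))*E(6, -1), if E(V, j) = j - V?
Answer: 119*I*sqrt(3) ≈ 206.11*I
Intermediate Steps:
(sqrt(-1 - 2)*(-17))*E(6, -1) = (sqrt(-1 - 2)*(-17))*(-1 - 1*6) = (sqrt(-3)*(-17))*(-1 - 6) = ((I*sqrt(3))*(-17))*(-7) = -17*I*sqrt(3)*(-7) = 119*I*sqrt(3)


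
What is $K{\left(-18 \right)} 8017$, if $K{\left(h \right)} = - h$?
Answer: $144306$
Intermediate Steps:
$K{\left(-18 \right)} 8017 = \left(-1\right) \left(-18\right) 8017 = 18 \cdot 8017 = 144306$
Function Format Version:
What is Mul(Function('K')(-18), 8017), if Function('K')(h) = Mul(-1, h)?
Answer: 144306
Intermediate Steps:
Mul(Function('K')(-18), 8017) = Mul(Mul(-1, -18), 8017) = Mul(18, 8017) = 144306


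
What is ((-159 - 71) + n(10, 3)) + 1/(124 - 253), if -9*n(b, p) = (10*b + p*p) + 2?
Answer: -31262/129 ≈ -242.34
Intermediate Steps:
n(b, p) = -2/9 - 10*b/9 - p²/9 (n(b, p) = -((10*b + p*p) + 2)/9 = -((10*b + p²) + 2)/9 = -((p² + 10*b) + 2)/9 = -(2 + p² + 10*b)/9 = -2/9 - 10*b/9 - p²/9)
((-159 - 71) + n(10, 3)) + 1/(124 - 253) = ((-159 - 71) + (-2/9 - 10/9*10 - ⅑*3²)) + 1/(124 - 253) = (-230 + (-2/9 - 100/9 - ⅑*9)) + 1/(-129) = (-230 + (-2/9 - 100/9 - 1)) - 1/129 = (-230 - 37/3) - 1/129 = -727/3 - 1/129 = -31262/129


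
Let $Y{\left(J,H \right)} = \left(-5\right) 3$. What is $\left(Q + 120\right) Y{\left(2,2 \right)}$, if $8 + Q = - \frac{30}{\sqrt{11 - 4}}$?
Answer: $-1680 + \frac{450 \sqrt{7}}{7} \approx -1509.9$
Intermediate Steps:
$Q = -8 - \frac{30 \sqrt{7}}{7}$ ($Q = -8 - \frac{30}{\sqrt{11 - 4}} = -8 - \frac{30}{\sqrt{7}} = -8 - 30 \frac{\sqrt{7}}{7} = -8 - \frac{30 \sqrt{7}}{7} \approx -19.339$)
$Y{\left(J,H \right)} = -15$
$\left(Q + 120\right) Y{\left(2,2 \right)} = \left(\left(-8 - \frac{30 \sqrt{7}}{7}\right) + 120\right) \left(-15\right) = \left(112 - \frac{30 \sqrt{7}}{7}\right) \left(-15\right) = -1680 + \frac{450 \sqrt{7}}{7}$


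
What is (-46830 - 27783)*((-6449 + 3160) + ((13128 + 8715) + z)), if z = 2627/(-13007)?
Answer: -18006299404863/13007 ≈ -1.3844e+9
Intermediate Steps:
z = -2627/13007 (z = 2627*(-1/13007) = -2627/13007 ≈ -0.20197)
(-46830 - 27783)*((-6449 + 3160) + ((13128 + 8715) + z)) = (-46830 - 27783)*((-6449 + 3160) + ((13128 + 8715) - 2627/13007)) = -74613*(-3289 + (21843 - 2627/13007)) = -74613*(-3289 + 284109274/13007) = -74613*241329251/13007 = -18006299404863/13007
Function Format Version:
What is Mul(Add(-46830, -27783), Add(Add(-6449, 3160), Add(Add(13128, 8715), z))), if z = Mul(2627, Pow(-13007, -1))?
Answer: Rational(-18006299404863, 13007) ≈ -1.3844e+9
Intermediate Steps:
z = Rational(-2627, 13007) (z = Mul(2627, Rational(-1, 13007)) = Rational(-2627, 13007) ≈ -0.20197)
Mul(Add(-46830, -27783), Add(Add(-6449, 3160), Add(Add(13128, 8715), z))) = Mul(Add(-46830, -27783), Add(Add(-6449, 3160), Add(Add(13128, 8715), Rational(-2627, 13007)))) = Mul(-74613, Add(-3289, Add(21843, Rational(-2627, 13007)))) = Mul(-74613, Add(-3289, Rational(284109274, 13007))) = Mul(-74613, Rational(241329251, 13007)) = Rational(-18006299404863, 13007)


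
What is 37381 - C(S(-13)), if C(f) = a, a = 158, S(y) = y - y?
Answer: 37223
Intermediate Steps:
S(y) = 0
C(f) = 158
37381 - C(S(-13)) = 37381 - 1*158 = 37381 - 158 = 37223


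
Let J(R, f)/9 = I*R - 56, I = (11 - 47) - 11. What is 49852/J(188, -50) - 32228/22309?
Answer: -131831809/63762309 ≈ -2.0676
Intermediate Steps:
I = -47 (I = -36 - 11 = -47)
J(R, f) = -504 - 423*R (J(R, f) = 9*(-47*R - 56) = 9*(-56 - 47*R) = -504 - 423*R)
49852/J(188, -50) - 32228/22309 = 49852/(-504 - 423*188) - 32228/22309 = 49852/(-504 - 79524) - 32228*1/22309 = 49852/(-80028) - 4604/3187 = 49852*(-1/80028) - 4604/3187 = -12463/20007 - 4604/3187 = -131831809/63762309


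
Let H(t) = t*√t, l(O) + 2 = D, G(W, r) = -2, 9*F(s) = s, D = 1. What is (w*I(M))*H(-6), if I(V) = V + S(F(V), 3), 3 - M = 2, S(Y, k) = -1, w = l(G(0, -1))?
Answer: 0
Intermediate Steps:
F(s) = s/9
l(O) = -1 (l(O) = -2 + 1 = -1)
w = -1
M = 1 (M = 3 - 1*2 = 3 - 2 = 1)
H(t) = t^(3/2)
I(V) = -1 + V (I(V) = V - 1 = -1 + V)
(w*I(M))*H(-6) = (-(-1 + 1))*(-6)^(3/2) = (-1*0)*(-6*I*√6) = 0*(-6*I*√6) = 0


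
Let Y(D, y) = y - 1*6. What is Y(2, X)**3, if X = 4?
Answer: -8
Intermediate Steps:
Y(D, y) = -6 + y (Y(D, y) = y - 6 = -6 + y)
Y(2, X)**3 = (-6 + 4)**3 = (-2)**3 = -8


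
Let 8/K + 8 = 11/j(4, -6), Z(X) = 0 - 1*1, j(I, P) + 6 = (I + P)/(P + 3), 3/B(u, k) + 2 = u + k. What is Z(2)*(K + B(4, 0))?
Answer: -227/322 ≈ -0.70497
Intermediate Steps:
B(u, k) = 3/(-2 + k + u) (B(u, k) = 3/(-2 + (u + k)) = 3/(-2 + (k + u)) = 3/(-2 + k + u))
j(I, P) = -6 + (I + P)/(3 + P) (j(I, P) = -6 + (I + P)/(P + 3) = -6 + (I + P)/(3 + P))
Z(X) = -1 (Z(X) = 0 - 1 = -1)
K = -128/161 (K = 8/(-8 + 11/(((-18 + 4 - 5*(-6))/(3 - 6)))) = 8/(-8 + 11/(((-18 + 4 + 30)/(-3)))) = 8/(-8 + 11/((-⅓*16))) = 8/(-8 + 11/(-16/3)) = 8/(-8 + 11*(-3/16)) = 8/(-8 - 33/16) = 8/(-161/16) = 8*(-16/161) = -128/161 ≈ -0.79503)
Z(2)*(K + B(4, 0)) = -(-128/161 + 3/(-2 + 0 + 4)) = -(-128/161 + 3/2) = -1*227/322 = -227/322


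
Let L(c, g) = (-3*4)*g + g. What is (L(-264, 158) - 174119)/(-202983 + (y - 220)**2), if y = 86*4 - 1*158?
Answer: 175857/201827 ≈ 0.87133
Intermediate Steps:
y = 186 (y = 344 - 158 = 186)
L(c, g) = -11*g (L(c, g) = -12*g + g = -11*g)
(L(-264, 158) - 174119)/(-202983 + (y - 220)**2) = (-11*158 - 174119)/(-202983 + (186 - 220)**2) = (-1738 - 174119)/(-202983 + (-34)**2) = -175857/(-202983 + 1156) = -175857/(-201827) = -175857*(-1/201827) = 175857/201827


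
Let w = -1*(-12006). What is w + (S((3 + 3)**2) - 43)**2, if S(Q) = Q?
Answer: 12055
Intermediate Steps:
w = 12006
w + (S((3 + 3)**2) - 43)**2 = 12006 + ((3 + 3)**2 - 43)**2 = 12006 + (6**2 - 43)**2 = 12006 + (36 - 43)**2 = 12006 + (-7)**2 = 12006 + 49 = 12055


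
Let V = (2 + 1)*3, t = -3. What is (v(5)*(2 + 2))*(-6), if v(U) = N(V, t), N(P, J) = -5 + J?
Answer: 192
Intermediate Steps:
V = 9 (V = 3*3 = 9)
v(U) = -8 (v(U) = -5 - 3 = -8)
(v(5)*(2 + 2))*(-6) = -8*(2 + 2)*(-6) = -8*4*(-6) = -32*(-6) = 192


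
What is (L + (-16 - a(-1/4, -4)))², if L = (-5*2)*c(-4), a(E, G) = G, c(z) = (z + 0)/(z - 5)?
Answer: 21904/81 ≈ 270.42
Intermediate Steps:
c(z) = z/(-5 + z)
L = -40/9 (L = (-5*2)*(-4/(-5 - 4)) = -(-40)/(-9) = -(-40)*(-1)/9 = -10*4/9 = -40/9 ≈ -4.4444)
(L + (-16 - a(-1/4, -4)))² = (-40/9 + (-16 - 1*(-4)))² = (-40/9 + (-16 + 4))² = (-40/9 - 12)² = (-148/9)² = 21904/81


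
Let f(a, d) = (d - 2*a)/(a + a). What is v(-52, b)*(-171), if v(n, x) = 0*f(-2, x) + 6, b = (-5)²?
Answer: -1026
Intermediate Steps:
b = 25
f(a, d) = (d - 2*a)/(2*a) (f(a, d) = (d - 2*a)/((2*a)) = (d - 2*a)*(1/(2*a)) = (d - 2*a)/(2*a))
v(n, x) = 6 (v(n, x) = 0*((x/2 - 1*(-2))/(-2)) + 6 = 0*(-(x/2 + 2)/2) + 6 = 0*(-(2 + x/2)/2) + 6 = 0*(-1 - x/4) + 6 = 0 + 6 = 6)
v(-52, b)*(-171) = 6*(-171) = -1026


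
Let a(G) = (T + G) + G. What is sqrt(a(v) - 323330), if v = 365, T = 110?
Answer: I*sqrt(322490) ≈ 567.88*I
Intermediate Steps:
a(G) = 110 + 2*G (a(G) = (110 + G) + G = 110 + 2*G)
sqrt(a(v) - 323330) = sqrt((110 + 2*365) - 323330) = sqrt((110 + 730) - 323330) = sqrt(840 - 323330) = sqrt(-322490) = I*sqrt(322490)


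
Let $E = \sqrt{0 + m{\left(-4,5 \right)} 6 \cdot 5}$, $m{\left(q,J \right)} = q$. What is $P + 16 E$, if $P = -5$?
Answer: $-5 + 32 i \sqrt{30} \approx -5.0 + 175.27 i$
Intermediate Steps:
$E = 2 i \sqrt{30}$ ($E = \sqrt{0 + \left(-4\right) 6 \cdot 5} = \sqrt{0 - 120} = \sqrt{-120} = 2 i \sqrt{30} \approx 10.954 i$)
$P + 16 E = -5 + 16 \cdot 2 i \sqrt{30} = -5 + 32 i \sqrt{30}$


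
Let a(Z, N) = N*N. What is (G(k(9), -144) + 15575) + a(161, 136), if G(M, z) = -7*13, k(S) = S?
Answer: 33980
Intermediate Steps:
a(Z, N) = N²
G(M, z) = -91
(G(k(9), -144) + 15575) + a(161, 136) = (-91 + 15575) + 136² = 15484 + 18496 = 33980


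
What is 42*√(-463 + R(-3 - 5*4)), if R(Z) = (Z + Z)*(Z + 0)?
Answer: 42*√595 ≈ 1024.5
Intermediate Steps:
R(Z) = 2*Z² (R(Z) = (2*Z)*Z = 2*Z²)
42*√(-463 + R(-3 - 5*4)) = 42*√(-463 + 2*(-3 - 5*4)²) = 42*√(-463 + 2*(-3 - 20)²) = 42*√(-463 + 2*(-23)²) = 42*√(-463 + 2*529) = 42*√(-463 + 1058) = 42*√595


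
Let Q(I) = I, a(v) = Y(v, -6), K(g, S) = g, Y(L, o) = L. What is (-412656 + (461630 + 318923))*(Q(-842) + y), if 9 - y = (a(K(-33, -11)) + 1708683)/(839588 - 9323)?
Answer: -17004675030821/55351 ≈ -3.0722e+8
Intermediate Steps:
a(v) = v
y = 384249/55351 (y = 9 - (-33 + 1708683)/(839588 - 9323) = 9 - 1708650/830265 = 9 - 1*113910/55351 = 9 - 113910/55351 = 384249/55351 ≈ 6.9420)
(-412656 + (461630 + 318923))*(Q(-842) + y) = (-412656 + (461630 + 318923))*(-842 + 384249/55351) = (-412656 + 780553)*(-46221293/55351) = 367897*(-46221293/55351) = -17004675030821/55351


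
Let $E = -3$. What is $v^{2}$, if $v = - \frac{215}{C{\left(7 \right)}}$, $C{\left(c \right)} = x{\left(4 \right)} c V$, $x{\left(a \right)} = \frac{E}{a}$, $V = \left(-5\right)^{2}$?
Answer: $\frac{29584}{11025} \approx 2.6834$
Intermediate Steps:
$V = 25$
$x{\left(a \right)} = - \frac{3}{a}$
$C{\left(c \right)} = - \frac{75 c}{4}$ ($C{\left(c \right)} = - \frac{3}{4} c 25 = \left(-3\right) \frac{1}{4} c 25 = - \frac{3 c}{4} \cdot 25 = - \frac{75 c}{4}$)
$v = \frac{172}{105}$ ($v = - \frac{215}{\left(- \frac{75}{4}\right) 7} = - \frac{215}{- \frac{525}{4}} = \left(-215\right) \left(- \frac{4}{525}\right) = \frac{172}{105} \approx 1.6381$)
$v^{2} = \left(\frac{172}{105}\right)^{2} = \frac{29584}{11025}$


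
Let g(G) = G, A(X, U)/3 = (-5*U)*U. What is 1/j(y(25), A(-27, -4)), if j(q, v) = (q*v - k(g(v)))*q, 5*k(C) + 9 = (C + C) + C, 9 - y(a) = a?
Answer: -5/318864 ≈ -1.5681e-5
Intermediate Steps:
A(X, U) = -15*U**2 (A(X, U) = 3*((-5*U)*U) = 3*(-5*U**2) = -15*U**2)
y(a) = 9 - a
k(C) = -9/5 + 3*C/5 (k(C) = -9/5 + ((C + C) + C)/5 = -9/5 + (2*C + C)/5 = -9/5 + (3*C)/5 = -9/5 + 3*C/5)
j(q, v) = q*(9/5 - 3*v/5 + q*v) (j(q, v) = (q*v - (-9/5 + 3*v/5))*q = (q*v + (9/5 - 3*v/5))*q = (9/5 - 3*v/5 + q*v)*q = q*(9/5 - 3*v/5 + q*v))
1/j(y(25), A(-27, -4)) = 1/((9 - 1*25)*(9 - (-45)*(-4)**2 + 5*(9 - 1*25)*(-15*(-4)**2))/5) = 1/((9 - 25)*(9 - (-45)*16 + 5*(9 - 25)*(-15*16))/5) = 1/((1/5)*(-16)*(9 - 3*(-240) + 5*(-16)*(-240))) = 1/((1/5)*(-16)*(9 + 720 + 19200)) = 1/((1/5)*(-16)*19929) = 1/(-318864/5) = -5/318864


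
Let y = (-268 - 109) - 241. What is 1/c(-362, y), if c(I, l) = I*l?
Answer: 1/223716 ≈ 4.4700e-6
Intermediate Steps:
y = -618 (y = -377 - 241 = -618)
1/c(-362, y) = 1/(-362*(-618)) = 1/223716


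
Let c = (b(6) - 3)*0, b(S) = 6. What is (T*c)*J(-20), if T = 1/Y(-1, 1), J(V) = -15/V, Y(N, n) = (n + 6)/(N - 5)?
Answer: 0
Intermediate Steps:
Y(N, n) = (6 + n)/(-5 + N)
T = -6/7 (T = 1/((6 + 1)/(-5 - 1)) = 1/(7/(-6)) = 1/(-⅙*7) = 1/(-7/6) = -6/7 ≈ -0.85714)
c = 0 (c = (6 - 3)*0 = 3*0 = 0)
(T*c)*J(-20) = (-6/7*0)*(-15/(-20)) = 0*(-15*(-1/20)) = 0*(¾) = 0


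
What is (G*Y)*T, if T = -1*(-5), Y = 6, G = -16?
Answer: -480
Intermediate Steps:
T = 5
(G*Y)*T = -16*6*5 = -96*5 = -480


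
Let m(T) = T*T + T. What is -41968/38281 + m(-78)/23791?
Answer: -768545002/910743271 ≈ -0.84387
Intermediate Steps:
m(T) = T + T² (m(T) = T² + T = T + T²)
-41968/38281 + m(-78)/23791 = -41968/38281 - 78*(1 - 78)/23791 = -41968*1/38281 - 78*(-77)*(1/23791) = -41968/38281 + 6006*(1/23791) = -41968/38281 + 6006/23791 = -768545002/910743271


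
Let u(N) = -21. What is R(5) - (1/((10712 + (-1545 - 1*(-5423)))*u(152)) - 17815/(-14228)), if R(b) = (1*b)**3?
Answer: 269728145689/2179658460 ≈ 123.75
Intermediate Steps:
R(b) = b**3
R(5) - (1/((10712 + (-1545 - 1*(-5423)))*u(152)) - 17815/(-14228)) = 5**3 - (1/((10712 + (-1545 - 1*(-5423)))*(-21)) - 17815/(-14228)) = 125 - (-1/21/(10712 + (-1545 + 5423)) - 17815*(-1/14228)) = 125 - (-1/21/(10712 + 3878) + 17815/14228) = 125 - (-1/21/14590 + 17815/14228) = 125 - ((1/14590)*(-1/21) + 17815/14228) = 125 - (-1/306390 + 17815/14228) = 125 - 1*2729161811/2179658460 = 125 - 2729161811/2179658460 = 269728145689/2179658460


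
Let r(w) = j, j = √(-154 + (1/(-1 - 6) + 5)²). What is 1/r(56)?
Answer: -7*I*√710/2130 ≈ -0.087568*I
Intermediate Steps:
j = 3*I*√710/7 (j = √(-154 + (1/(-7) + 5)²) = √(-154 + (-⅐ + 5)²) = √(-154 + (34/7)²) = √(-154 + 1156/49) = √(-6390/49) = 3*I*√710/7 ≈ 11.42*I)
r(w) = 3*I*√710/7
1/r(56) = 1/(3*I*√710/7) = -7*I*√710/2130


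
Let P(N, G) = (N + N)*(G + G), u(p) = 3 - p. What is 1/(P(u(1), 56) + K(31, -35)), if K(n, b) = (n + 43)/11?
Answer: 11/5002 ≈ 0.0021991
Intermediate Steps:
K(n, b) = 43/11 + n/11 (K(n, b) = (43 + n)*(1/11) = 43/11 + n/11)
P(N, G) = 4*G*N (P(N, G) = (2*N)*(2*G) = 4*G*N)
1/(P(u(1), 56) + K(31, -35)) = 1/(4*56*(3 - 1*1) + (43/11 + (1/11)*31)) = 1/(4*56*(3 - 1) + (43/11 + 31/11)) = 1/(4*56*2 + 74/11) = 1/(448 + 74/11) = 1/(5002/11) = 11/5002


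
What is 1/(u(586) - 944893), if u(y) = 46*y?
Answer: -1/917937 ≈ -1.0894e-6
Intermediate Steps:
1/(u(586) - 944893) = 1/(46*586 - 944893) = 1/(26956 - 944893) = 1/(-917937) = -1/917937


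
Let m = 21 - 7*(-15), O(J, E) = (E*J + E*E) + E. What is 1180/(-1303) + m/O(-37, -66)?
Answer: -432199/487322 ≈ -0.88689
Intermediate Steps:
O(J, E) = E + E² + E*J (O(J, E) = (E*J + E²) + E = (E² + E*J) + E = E + E² + E*J)
m = 126 (m = 21 + 105 = 126)
1180/(-1303) + m/O(-37, -66) = 1180/(-1303) + 126/((-66*(1 - 66 - 37))) = 1180*(-1/1303) + 126/((-66*(-102))) = -1180/1303 + 126/6732 = -1180/1303 + 126*(1/6732) = -1180/1303 + 7/374 = -432199/487322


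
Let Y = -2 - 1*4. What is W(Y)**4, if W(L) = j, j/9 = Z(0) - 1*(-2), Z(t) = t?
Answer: 104976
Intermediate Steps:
Y = -6 (Y = -2 - 4 = -6)
j = 18 (j = 9*(0 - 1*(-2)) = 9*(0 + 2) = 9*2 = 18)
W(L) = 18
W(Y)**4 = 18**4 = 104976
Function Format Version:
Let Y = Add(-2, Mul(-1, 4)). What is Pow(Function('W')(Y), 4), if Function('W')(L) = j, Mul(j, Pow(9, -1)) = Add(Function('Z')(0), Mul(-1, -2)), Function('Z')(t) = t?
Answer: 104976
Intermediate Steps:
Y = -6 (Y = Add(-2, -4) = -6)
j = 18 (j = Mul(9, Add(0, Mul(-1, -2))) = Mul(9, Add(0, 2)) = Mul(9, 2) = 18)
Function('W')(L) = 18
Pow(Function('W')(Y), 4) = Pow(18, 4) = 104976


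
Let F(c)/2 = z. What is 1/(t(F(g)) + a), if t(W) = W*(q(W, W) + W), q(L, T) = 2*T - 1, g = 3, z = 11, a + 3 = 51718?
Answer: 1/53145 ≈ 1.8816e-5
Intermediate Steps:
a = 51715 (a = -3 + 51718 = 51715)
q(L, T) = -1 + 2*T
F(c) = 22 (F(c) = 2*11 = 22)
t(W) = W*(-1 + 3*W) (t(W) = W*((-1 + 2*W) + W) = W*(-1 + 3*W))
1/(t(F(g)) + a) = 1/(22*(-1 + 3*22) + 51715) = 1/(22*(-1 + 66) + 51715) = 1/(22*65 + 51715) = 1/(1430 + 51715) = 1/53145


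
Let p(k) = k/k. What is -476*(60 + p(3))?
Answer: -29036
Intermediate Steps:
p(k) = 1
-476*(60 + p(3)) = -476*(60 + 1) = -476*61 = -29036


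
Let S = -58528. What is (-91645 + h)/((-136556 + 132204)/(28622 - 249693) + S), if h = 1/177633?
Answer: 899713445070041/574591203061272 ≈ 1.5658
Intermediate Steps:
h = 1/177633 ≈ 5.6296e-6
(-91645 + h)/((-136556 + 132204)/(28622 - 249693) + S) = (-91645 + 1/177633)/((-136556 + 132204)/(28622 - 249693) - 58528) = -16279176284/(177633*(-4352/(-221071) - 58528)) = -16279176284/(177633*(-4352*(-1/221071) - 58528)) = -16279176284/(177633*(4352/221071 - 58528)) = -16279176284/(177633*(-12938839136/221071)) = -16279176284/177633*(-221071/12938839136) = 899713445070041/574591203061272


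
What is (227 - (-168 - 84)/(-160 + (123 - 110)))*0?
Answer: 0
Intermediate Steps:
(227 - (-168 - 84)/(-160 + (123 - 110)))*0 = (227 - (-252)/(-160 + 13))*0 = (227 - (-252)/(-147))*0 = (227 - (-252)*(-1)/147)*0 = (227 - 1*12/7)*0 = (227 - 12/7)*0 = (1577/7)*0 = 0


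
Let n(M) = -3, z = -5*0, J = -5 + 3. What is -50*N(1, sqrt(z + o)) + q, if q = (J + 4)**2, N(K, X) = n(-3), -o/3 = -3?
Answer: 154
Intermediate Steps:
o = 9 (o = -3*(-3) = 9)
J = -2
z = 0
N(K, X) = -3
q = 4 (q = (-2 + 4)**2 = 2**2 = 4)
-50*N(1, sqrt(z + o)) + q = -50*(-3) + 4 = 150 + 4 = 154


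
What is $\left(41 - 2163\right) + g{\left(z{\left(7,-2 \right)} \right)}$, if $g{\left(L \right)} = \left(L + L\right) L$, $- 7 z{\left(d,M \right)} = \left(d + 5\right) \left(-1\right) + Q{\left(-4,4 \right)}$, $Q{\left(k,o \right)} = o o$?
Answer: $- \frac{103946}{49} \approx -2121.3$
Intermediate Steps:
$Q{\left(k,o \right)} = o^{2}$
$z{\left(d,M \right)} = - \frac{11}{7} + \frac{d}{7}$ ($z{\left(d,M \right)} = - \frac{\left(d + 5\right) \left(-1\right) + 4^{2}}{7} = - \frac{\left(5 + d\right) \left(-1\right) + 16}{7} = - \frac{\left(-5 - d\right) + 16}{7} = - \frac{11 - d}{7} = - \frac{11}{7} + \frac{d}{7}$)
$g{\left(L \right)} = 2 L^{2}$ ($g{\left(L \right)} = 2 L L = 2 L^{2}$)
$\left(41 - 2163\right) + g{\left(z{\left(7,-2 \right)} \right)} = \left(41 - 2163\right) + 2 \left(- \frac{11}{7} + \frac{1}{7} \cdot 7\right)^{2} = -2122 + 2 \left(- \frac{11}{7} + 1\right)^{2} = -2122 + 2 \left(- \frac{4}{7}\right)^{2} = -2122 + 2 \cdot \frac{16}{49} = -2122 + \frac{32}{49} = - \frac{103946}{49}$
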